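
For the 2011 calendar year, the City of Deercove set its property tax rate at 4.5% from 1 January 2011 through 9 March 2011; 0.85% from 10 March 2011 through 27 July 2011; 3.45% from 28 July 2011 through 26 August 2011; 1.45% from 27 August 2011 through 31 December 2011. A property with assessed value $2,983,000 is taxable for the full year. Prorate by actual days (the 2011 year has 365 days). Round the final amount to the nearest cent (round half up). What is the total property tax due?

$58,242.05

1 January – 9 March 2011: 68 days at 4.5% → $2,983,000 × 4.5% × 68/365 = $25,008.1644
10 March – 27 July 2011: 140 days at 0.85% → $2,983,000 × 0.85% × 140/365 = $9,725.3973
28 July – 26 August 2011: 30 days at 3.45% → $2,983,000 × 3.45% × 30/365 = $8,458.6438
27 August – 31 December 2011: 127 days at 1.45% → $2,983,000 × 1.45% × 127/365 = $15,049.8479
Total = $58,242.0534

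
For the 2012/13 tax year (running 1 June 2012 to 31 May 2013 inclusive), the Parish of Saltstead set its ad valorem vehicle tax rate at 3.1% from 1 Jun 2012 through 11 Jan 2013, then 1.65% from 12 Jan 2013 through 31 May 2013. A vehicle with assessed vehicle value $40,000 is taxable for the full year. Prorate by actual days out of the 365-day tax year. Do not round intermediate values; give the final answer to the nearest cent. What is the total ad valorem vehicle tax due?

1 Jun 2012 – 11 Jan 2013: 225 days at 3.1% → $40,000 × 3.1% × 225/365 = $764.3836
12 Jan – 31 May 2013: 140 days at 1.65% → $40,000 × 1.65% × 140/365 = $253.1507
Total = $1,017.5342

$1,017.53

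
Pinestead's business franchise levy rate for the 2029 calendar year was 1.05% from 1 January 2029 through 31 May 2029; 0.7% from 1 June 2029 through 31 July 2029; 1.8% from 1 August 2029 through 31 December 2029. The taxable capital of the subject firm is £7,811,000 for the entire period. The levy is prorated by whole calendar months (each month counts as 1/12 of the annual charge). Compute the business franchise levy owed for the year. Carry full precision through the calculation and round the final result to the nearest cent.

£101,868.46

1 January – 31 May 2029: 5 months at 1.05% → £7,811,000 × 1.05% × 5/12 = £34,173.1250
1 June – 31 July 2029: 2 months at 0.7% → £7,811,000 × 0.7% × 2/12 = £9,112.8333
1 August – 31 December 2029: 5 months at 1.8% → £7,811,000 × 1.8% × 5/12 = £58,582.5000
Total = £101,868.4583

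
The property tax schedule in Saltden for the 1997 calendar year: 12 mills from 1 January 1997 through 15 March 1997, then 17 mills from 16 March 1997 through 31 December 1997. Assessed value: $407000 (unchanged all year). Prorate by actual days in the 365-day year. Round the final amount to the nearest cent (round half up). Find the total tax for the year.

$6506.42

1 January – 15 March 1997: 74 days at 12 mills → $407000 × 1.2% × 74/365 = $990.1808
16 March – 31 December 1997: 291 days at 17 mills → $407000 × 1.7% × 291/365 = $5516.2438
Total = $6506.4247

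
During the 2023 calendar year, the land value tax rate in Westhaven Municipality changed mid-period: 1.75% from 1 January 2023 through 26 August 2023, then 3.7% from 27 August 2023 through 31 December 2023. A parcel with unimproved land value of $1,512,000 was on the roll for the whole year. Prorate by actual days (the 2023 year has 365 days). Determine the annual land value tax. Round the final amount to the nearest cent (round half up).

1 January – 26 August 2023: 238 days at 1.75% → $1,512,000 × 1.75% × 238/365 = $17,253.3699
27 August – 31 December 2023: 127 days at 3.7% → $1,512,000 × 3.7% × 127/365 = $19,465.4466
Total = $36,718.8164

$36,718.82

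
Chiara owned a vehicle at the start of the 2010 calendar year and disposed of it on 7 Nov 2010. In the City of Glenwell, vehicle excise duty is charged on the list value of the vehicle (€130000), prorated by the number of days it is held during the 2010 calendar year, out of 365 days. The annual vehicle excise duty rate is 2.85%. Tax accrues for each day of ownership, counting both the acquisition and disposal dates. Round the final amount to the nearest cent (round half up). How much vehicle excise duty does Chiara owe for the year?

€3156.86

Days held (1 Jan – 7 Nov 2010): 311 out of 365
Tax = €130000 × 2.85% × 311/365 = €3156.8630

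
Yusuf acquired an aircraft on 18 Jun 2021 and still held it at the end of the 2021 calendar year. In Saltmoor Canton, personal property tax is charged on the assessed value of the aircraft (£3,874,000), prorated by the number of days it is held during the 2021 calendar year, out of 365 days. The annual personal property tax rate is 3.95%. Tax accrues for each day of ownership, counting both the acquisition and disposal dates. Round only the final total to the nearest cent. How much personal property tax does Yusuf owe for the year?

£82,590.50

Days held (18 Jun – 31 Dec 2021): 197 out of 365
Tax = £3,874,000 × 3.95% × 197/365 = £82,590.4959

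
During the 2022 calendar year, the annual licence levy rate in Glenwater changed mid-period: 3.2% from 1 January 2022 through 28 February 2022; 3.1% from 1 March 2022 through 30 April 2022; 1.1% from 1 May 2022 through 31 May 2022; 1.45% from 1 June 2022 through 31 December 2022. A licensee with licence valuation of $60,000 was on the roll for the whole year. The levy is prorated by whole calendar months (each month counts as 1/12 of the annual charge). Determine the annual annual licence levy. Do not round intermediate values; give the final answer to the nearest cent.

1 January – 28 February 2022: 2 months at 3.2% → $60,000 × 3.2% × 2/12 = $320.0000
1 March – 30 April 2022: 2 months at 3.1% → $60,000 × 3.1% × 2/12 = $310.0000
1 May – 31 May 2022: 1 month at 1.1% → $60,000 × 1.1% × 1/12 = $55.0000
1 June – 31 December 2022: 7 months at 1.45% → $60,000 × 1.45% × 7/12 = $507.5000
Total = $1,192.5000

$1,192.50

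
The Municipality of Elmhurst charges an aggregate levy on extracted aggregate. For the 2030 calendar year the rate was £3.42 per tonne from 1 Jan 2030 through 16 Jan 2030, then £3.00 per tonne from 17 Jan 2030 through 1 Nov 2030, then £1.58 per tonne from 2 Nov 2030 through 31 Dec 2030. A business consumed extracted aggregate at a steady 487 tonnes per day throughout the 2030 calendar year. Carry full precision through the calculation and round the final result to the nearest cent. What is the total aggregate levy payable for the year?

1 Jan – 16 Jan 2030: 16 days × 487 tonnes/day = 7,792 tonnes at £3.42/tonne → £26,648.64
17 Jan – 1 Nov 2030: 289 days × 487 tonnes/day = 140,743 tonnes at £3.00/tonne → £422,229.00
2 Nov – 31 Dec 2030: 60 days × 487 tonnes/day = 29,220 tonnes at £1.58/tonne → £46,167.60

£495,045.24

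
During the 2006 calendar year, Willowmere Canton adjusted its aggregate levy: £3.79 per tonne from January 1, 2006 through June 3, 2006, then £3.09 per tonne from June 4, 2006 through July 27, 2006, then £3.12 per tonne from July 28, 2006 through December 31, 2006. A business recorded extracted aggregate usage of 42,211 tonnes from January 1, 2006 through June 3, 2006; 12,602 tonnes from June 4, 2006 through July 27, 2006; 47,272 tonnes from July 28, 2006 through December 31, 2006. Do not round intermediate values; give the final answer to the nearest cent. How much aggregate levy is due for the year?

January 1 – June 3, 2006: 42,211 tonnes at £3.79/tonne → £159,979.69
June 4 – July 27, 2006: 12,602 tonnes at £3.09/tonne → £38,940.18
July 28 – December 31, 2006: 47,272 tonnes at £3.12/tonne → £147,488.64

£346,408.51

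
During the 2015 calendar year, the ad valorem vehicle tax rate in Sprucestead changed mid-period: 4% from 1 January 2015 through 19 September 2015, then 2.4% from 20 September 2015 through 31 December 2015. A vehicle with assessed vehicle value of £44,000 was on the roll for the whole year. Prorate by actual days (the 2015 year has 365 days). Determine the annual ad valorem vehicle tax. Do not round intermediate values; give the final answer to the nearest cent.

£1,561.34

1 January – 19 September 2015: 262 days at 4% → £44,000 × 4% × 262/365 = £1,263.3425
20 September – 31 December 2015: 103 days at 2.4% → £44,000 × 2.4% × 103/365 = £297.9945
Total = £1,561.3370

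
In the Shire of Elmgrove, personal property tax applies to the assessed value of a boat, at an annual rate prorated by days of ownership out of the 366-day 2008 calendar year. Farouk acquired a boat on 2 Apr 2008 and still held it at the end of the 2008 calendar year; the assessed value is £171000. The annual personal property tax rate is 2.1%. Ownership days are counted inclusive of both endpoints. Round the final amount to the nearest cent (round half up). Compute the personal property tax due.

£2688.34

Days held (2 Apr – 31 Dec 2008): 274 out of 366
Tax = £171000 × 2.1% × 274/366 = £2688.3443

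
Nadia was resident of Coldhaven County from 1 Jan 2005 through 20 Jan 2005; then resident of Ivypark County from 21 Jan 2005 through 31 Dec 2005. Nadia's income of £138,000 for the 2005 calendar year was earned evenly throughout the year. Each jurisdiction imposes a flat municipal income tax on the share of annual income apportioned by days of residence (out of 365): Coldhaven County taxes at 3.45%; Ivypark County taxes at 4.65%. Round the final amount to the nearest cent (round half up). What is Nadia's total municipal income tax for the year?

Coldhaven County, 1 Jan – 20 Jan 2005: 20 days → £138,000 × 3.45% × 20/365 = £260.8767
Ivypark County, 21 Jan – 31 Dec 2005: 345 days → £138,000 × 4.65% × 345/365 = £6,065.3836
Total = £6,326.2603

£6,326.26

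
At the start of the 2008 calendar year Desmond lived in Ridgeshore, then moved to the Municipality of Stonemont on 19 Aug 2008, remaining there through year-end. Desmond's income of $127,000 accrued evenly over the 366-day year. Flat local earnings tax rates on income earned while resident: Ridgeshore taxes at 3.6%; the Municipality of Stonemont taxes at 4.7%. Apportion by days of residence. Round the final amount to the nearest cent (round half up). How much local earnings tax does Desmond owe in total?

$5,087.29

Ridgeshore, 1 Jan – 18 Aug 2008: 231 days → $127,000 × 3.6% × 231/366 = $2,885.6066
The Municipality of Stonemont, 19 Aug – 31 Dec 2008: 135 days → $127,000 × 4.7% × 135/366 = $2,201.6803
Total = $5,087.2869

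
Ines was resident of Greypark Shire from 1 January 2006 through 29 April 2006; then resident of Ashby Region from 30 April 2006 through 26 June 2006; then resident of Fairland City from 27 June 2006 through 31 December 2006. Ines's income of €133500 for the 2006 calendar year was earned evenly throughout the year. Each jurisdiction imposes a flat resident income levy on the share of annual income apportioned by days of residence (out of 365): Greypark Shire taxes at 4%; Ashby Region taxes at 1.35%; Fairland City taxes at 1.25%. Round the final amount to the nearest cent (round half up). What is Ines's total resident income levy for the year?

Greypark Shire, 1 January – 29 April 2006: 119 days → €133500 × 4% × 119/365 = €1740.9863
Ashby Region, 30 April – 26 June 2006: 58 days → €133500 × 1.35% × 58/365 = €286.3849
Fairland City, 27 June – 31 December 2006: 188 days → €133500 × 1.25% × 188/365 = €859.5205
Total = €2886.8918

€2886.89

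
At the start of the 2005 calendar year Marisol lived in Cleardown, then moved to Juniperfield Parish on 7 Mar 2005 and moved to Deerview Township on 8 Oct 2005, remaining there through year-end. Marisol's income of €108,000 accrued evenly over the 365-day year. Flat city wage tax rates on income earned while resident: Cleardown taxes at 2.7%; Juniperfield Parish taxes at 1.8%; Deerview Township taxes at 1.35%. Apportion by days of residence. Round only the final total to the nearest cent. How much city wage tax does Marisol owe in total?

€2,003.92

Cleardown, 1 Jan – 6 Mar 2005: 65 days → €108,000 × 2.7% × 65/365 = €519.2877
Juniperfield Parish, 7 Mar – 7 Oct 2005: 215 days → €108,000 × 1.8% × 215/365 = €1,145.0959
Deerview Township, 8 Oct – 31 Dec 2005: 85 days → €108,000 × 1.35% × 85/365 = €339.5342
Total = €2,003.9178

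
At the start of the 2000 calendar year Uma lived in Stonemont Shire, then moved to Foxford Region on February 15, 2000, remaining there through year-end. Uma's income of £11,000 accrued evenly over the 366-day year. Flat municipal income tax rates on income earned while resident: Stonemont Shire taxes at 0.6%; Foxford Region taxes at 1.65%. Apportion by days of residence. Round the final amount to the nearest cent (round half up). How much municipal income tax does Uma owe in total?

Stonemont Shire, January 1 – February 14, 2000: 45 days → £11,000 × 0.6% × 45/366 = £8.1148
Foxford Region, February 15 – December 31, 2000: 321 days → £11,000 × 1.65% × 321/366 = £159.1844
Total = £167.2992

£167.30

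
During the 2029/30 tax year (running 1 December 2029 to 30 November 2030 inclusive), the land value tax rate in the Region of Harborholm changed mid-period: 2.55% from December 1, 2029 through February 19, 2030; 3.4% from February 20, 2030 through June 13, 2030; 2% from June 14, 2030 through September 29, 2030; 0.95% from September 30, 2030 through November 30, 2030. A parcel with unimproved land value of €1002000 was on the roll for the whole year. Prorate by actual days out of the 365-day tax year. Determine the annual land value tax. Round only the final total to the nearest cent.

€23857.21

December 1, 2029 – February 19, 2030: 81 days at 2.55% → €1002000 × 2.55% × 81/365 = €5670.2219
February 20 – June 13, 2030: 114 days at 3.4% → €1002000 × 3.4% × 114/365 = €10640.4164
June 14 – September 29, 2030: 108 days at 2% → €1002000 × 2% × 108/365 = €5929.6438
September 30 – November 30, 2030: 62 days at 0.95% → €1002000 × 0.95% × 62/365 = €1616.9260
Total = €23857.2082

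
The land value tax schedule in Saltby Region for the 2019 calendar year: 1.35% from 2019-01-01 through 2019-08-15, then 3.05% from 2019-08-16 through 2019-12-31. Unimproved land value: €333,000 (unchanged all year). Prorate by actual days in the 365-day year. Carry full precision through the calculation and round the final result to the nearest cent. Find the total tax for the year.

€6,635.82

2019-01-01 to 2019-08-15: 227 days at 1.35% → €333,000 × 1.35% × 227/365 = €2,795.8315
2019-08-16 to 2019-12-31: 138 days at 3.05% → €333,000 × 3.05% × 138/365 = €3,839.9918
Total = €6,635.8233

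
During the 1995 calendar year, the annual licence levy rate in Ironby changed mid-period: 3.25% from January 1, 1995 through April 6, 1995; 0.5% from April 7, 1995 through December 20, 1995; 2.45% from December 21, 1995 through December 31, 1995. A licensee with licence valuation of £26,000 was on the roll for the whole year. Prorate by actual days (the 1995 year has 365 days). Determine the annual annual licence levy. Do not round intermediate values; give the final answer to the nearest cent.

January 1 – April 6, 1995: 96 days at 3.25% → £26,000 × 3.25% × 96/365 = £222.2466
April 7 – December 20, 1995: 258 days at 0.5% → £26,000 × 0.5% × 258/365 = £91.8904
December 21 – December 31, 1995: 11 days at 2.45% → £26,000 × 2.45% × 11/365 = £19.1973
Total = £333.3342

£333.33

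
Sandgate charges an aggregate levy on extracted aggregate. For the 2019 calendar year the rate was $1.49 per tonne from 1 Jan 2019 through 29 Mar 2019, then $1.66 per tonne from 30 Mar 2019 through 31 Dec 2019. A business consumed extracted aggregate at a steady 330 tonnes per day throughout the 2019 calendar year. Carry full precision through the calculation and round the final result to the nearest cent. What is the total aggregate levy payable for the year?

1 Jan – 29 Mar 2019: 88 days × 330 tonnes/day = 29,040 tonnes at $1.49/tonne → $43,269.60
30 Mar – 31 Dec 2019: 277 days × 330 tonnes/day = 91,410 tonnes at $1.66/tonne → $151,740.60

$195,010.20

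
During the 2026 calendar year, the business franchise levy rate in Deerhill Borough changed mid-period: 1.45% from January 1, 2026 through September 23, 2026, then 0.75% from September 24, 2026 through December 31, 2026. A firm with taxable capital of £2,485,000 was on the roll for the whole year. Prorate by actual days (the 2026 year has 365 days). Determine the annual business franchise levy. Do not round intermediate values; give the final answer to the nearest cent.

£31,314.40

January 1 – September 23, 2026: 266 days at 1.45% → £2,485,000 × 1.45% × 266/365 = £26,259.3014
September 24 – December 31, 2026: 99 days at 0.75% → £2,485,000 × 0.75% × 99/365 = £5,055.1027
Total = £31,314.4041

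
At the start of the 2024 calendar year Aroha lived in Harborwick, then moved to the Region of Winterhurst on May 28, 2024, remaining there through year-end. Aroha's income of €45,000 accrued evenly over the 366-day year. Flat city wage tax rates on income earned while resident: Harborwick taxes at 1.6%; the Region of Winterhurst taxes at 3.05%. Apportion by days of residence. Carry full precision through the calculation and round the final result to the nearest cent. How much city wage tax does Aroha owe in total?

€1,108.65

Harborwick, January 1 – May 27, 2024: 148 days → €45,000 × 1.6% × 148/366 = €291.1475
The Region of Winterhurst, May 28 – December 31, 2024: 218 days → €45,000 × 3.05% × 218/366 = €817.5000
Total = €1,108.6475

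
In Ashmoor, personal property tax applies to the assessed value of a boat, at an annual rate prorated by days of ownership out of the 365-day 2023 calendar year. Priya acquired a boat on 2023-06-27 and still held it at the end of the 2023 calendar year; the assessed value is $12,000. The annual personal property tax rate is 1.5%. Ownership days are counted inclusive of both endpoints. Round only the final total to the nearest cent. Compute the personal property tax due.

Days held (2023-06-27 to 2023-12-31): 188 out of 365
Tax = $12,000 × 1.5% × 188/365 = $92.7123

$92.71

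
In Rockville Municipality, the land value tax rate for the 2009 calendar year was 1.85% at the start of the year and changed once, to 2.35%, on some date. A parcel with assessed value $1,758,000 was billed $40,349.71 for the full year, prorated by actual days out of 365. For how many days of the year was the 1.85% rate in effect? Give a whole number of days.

Let d = days at the first rate; then 365 − d days at the second rate.
$1,758,000 × [1.85%·d + 2.35%·(365−d)] / 365 = $40,349.71
Solving gives d = 40, so the new rate took effect on 10 February 2009.

40 days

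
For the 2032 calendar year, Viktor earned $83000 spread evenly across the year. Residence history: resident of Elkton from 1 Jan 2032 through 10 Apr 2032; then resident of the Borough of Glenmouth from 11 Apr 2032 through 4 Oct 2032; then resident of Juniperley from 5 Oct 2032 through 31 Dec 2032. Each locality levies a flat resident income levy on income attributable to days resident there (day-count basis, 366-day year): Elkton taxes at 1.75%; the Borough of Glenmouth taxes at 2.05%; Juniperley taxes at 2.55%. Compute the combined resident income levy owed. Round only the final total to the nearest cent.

$1732.57

Elkton, 1 Jan – 10 Apr 2032: 101 days → $83000 × 1.75% × 101/366 = $400.8265
The Borough of Glenmouth, 11 Apr – 4 Oct 2032: 177 days → $83000 × 2.05% × 177/366 = $822.8566
Juniperley, 5 Oct – 31 Dec 2032: 88 days → $83000 × 2.55% × 88/366 = $508.8852
Total = $1732.5683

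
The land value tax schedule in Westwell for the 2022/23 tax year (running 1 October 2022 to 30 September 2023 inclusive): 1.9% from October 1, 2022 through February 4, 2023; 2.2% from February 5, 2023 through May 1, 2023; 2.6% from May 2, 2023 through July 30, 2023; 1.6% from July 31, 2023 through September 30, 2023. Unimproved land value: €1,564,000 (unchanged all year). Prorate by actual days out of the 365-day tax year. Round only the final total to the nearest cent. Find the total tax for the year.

October 1, 2022 – February 4, 2023: 127 days at 1.9% → €1,564,000 × 1.9% × 127/365 = €10,339.5397
February 5 – May 1, 2023: 86 days at 2.2% → €1,564,000 × 2.2% × 86/365 = €8,107.0904
May 2 – July 30, 2023: 90 days at 2.6% → €1,564,000 × 2.6% × 90/365 = €10,026.7397
July 31 – September 30, 2023: 62 days at 1.6% → €1,564,000 × 1.6% × 62/365 = €4,250.6521
Total = €32,724.0219

€32,724.02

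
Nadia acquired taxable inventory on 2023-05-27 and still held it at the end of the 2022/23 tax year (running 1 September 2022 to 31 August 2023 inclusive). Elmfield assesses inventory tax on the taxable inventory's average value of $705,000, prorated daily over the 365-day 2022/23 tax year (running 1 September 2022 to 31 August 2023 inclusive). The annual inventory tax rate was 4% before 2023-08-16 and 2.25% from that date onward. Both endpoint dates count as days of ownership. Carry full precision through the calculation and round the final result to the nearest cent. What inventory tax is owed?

2023-05-27 to 2023-08-15: 81 days at 4% → $705,000 × 4% × 81/365 = $6,258.0822
2023-08-16 to 2023-08-31: 16 days at 2.25% → $705,000 × 2.25% × 16/365 = $695.3425
Total = $6,953.4247

$6,953.42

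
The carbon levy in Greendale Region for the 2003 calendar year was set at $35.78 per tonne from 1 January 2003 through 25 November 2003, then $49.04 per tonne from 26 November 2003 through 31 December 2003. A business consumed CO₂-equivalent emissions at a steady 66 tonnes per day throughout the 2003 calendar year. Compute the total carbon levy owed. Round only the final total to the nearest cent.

$893,445.96

1 January – 25 November 2003: 329 days × 66 tonnes/day = 21,714 tonnes at $35.78/tonne → $776,926.92
26 November – 31 December 2003: 36 days × 66 tonnes/day = 2,376 tonnes at $49.04/tonne → $116,519.04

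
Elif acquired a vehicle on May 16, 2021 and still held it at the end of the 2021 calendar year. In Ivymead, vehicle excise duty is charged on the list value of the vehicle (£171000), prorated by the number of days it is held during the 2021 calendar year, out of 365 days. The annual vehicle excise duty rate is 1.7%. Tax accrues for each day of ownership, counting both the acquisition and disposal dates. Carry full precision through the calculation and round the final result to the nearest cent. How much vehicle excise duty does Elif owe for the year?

Days held (May 16 – December 31, 2021): 230 out of 365
Tax = £171000 × 1.7% × 230/365 = £1831.8082

£1831.81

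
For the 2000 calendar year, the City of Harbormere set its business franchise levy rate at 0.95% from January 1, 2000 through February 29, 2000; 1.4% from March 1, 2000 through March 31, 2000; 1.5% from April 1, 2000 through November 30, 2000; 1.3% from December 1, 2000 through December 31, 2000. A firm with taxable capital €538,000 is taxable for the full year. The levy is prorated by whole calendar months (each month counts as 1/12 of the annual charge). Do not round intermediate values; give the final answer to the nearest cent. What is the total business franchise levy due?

January 1 – February 29, 2000: 2 months at 0.95% → €538,000 × 0.95% × 2/12 = €851.8333
March 1 – March 31, 2000: 1 month at 1.4% → €538,000 × 1.4% × 1/12 = €627.6667
April 1 – November 30, 2000: 8 months at 1.5% → €538,000 × 1.5% × 8/12 = €5,380.0000
December 1 – December 31, 2000: 1 month at 1.3% → €538,000 × 1.3% × 1/12 = €582.8333
Total = €7,442.3333

€7,442.33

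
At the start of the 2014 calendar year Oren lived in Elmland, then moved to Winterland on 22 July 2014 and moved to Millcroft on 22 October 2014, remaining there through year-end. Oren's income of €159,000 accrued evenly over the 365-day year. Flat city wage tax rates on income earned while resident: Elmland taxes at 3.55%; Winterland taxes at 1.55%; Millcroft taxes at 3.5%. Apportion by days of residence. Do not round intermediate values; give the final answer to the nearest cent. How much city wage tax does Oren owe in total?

Elmland, 1 January – 21 July 2014: 202 days → €159,000 × 3.55% × 202/365 = €3,123.8055
Winterland, 22 July – 21 October 2014: 92 days → €159,000 × 1.55% × 92/365 = €621.1890
Millcroft, 22 October – 31 December 2014: 71 days → €159,000 × 3.5% × 71/365 = €1,082.5068
Total = €4,827.5014

€4,827.50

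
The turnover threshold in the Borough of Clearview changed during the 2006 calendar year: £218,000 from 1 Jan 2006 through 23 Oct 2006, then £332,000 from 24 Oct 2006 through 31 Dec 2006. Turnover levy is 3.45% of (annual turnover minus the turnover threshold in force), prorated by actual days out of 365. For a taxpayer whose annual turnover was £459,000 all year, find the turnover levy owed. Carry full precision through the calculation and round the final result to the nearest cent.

£7,571.00

1 Jan – 23 Oct 2006: 296 days, exemption £218,000 → (£459,000 − £218,000) × 3.45% × 296/365 = £6,742.7178
24 Oct – 31 Dec 2006: 69 days, exemption £332,000 → (£459,000 − £332,000) × 3.45% × 69/365 = £828.2836
Total = £7,571.0014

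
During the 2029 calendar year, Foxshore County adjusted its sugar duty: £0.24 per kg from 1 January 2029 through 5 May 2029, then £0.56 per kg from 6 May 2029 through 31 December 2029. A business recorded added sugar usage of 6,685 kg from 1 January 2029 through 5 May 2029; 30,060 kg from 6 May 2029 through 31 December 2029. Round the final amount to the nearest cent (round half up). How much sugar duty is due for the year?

1 January – 5 May 2029: 6,685 kg at £0.24/kg → £1604.40
6 May – 31 December 2029: 30,060 kg at £0.56/kg → £16833.60

£18438.00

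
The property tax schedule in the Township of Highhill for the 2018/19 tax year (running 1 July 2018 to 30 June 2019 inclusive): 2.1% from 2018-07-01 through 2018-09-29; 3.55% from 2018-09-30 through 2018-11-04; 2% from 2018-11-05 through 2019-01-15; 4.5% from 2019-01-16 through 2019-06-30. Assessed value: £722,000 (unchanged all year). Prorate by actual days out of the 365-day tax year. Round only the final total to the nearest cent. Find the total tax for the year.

2018-07-01 to 2018-09-29: 91 days at 2.1% → £722,000 × 2.1% × 91/365 = £3,780.1151
2018-09-30 to 2018-11-04: 36 days at 3.55% → £722,000 × 3.55% × 36/365 = £2,527.9890
2018-11-05 to 2019-01-15: 72 days at 2% → £722,000 × 2% × 72/365 = £2,848.4384
2019-01-16 to 2019-06-30: 166 days at 4.5% → £722,000 × 4.5% × 166/365 = £14,776.2740
Total = £23,932.8164

£23,932.82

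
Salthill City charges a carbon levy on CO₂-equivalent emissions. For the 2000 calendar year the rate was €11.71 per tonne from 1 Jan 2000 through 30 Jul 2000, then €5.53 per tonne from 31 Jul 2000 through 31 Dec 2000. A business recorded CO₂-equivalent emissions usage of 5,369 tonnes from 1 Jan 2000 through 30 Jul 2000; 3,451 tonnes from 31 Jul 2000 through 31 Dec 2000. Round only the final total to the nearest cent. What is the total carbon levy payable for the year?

1 Jan – 30 Jul 2000: 5,369 tonnes at €11.71/tonne → €62,870.99
31 Jul – 31 Dec 2000: 3,451 tonnes at €5.53/tonne → €19,084.03

€81,955.02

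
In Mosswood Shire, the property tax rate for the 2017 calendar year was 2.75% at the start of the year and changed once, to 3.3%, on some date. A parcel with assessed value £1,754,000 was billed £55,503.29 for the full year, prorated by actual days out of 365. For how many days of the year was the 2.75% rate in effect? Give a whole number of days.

90 days

Let d = days at the first rate; then 365 − d days at the second rate.
£1,754,000 × [2.75%·d + 3.3%·(365−d)] / 365 = £55,503.29
Solving gives d = 90, so the new rate took effect on 1 April 2017.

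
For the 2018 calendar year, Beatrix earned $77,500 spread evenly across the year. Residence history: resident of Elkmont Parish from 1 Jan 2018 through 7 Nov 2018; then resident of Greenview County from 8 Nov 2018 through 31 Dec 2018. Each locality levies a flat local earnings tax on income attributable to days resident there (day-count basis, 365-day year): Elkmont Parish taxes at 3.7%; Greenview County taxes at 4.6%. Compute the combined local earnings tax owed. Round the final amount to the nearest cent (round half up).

Elkmont Parish, 1 Jan – 7 Nov 2018: 311 days → $77,500 × 3.7% × 311/365 = $2,443.2671
Greenview County, 8 Nov – 31 Dec 2018: 54 days → $77,500 × 4.6% × 54/365 = $527.4247
Total = $2,970.6918

$2,970.69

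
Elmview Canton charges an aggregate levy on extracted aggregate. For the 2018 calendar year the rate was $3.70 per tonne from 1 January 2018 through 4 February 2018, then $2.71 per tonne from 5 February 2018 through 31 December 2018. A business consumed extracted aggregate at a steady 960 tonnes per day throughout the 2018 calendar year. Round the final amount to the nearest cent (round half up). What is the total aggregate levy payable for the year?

$982,848.00

1 January – 4 February 2018: 35 days × 960 tonnes/day = 33,600 tonnes at $3.70/tonne → $124,320.00
5 February – 31 December 2018: 330 days × 960 tonnes/day = 316,800 tonnes at $2.71/tonne → $858,528.00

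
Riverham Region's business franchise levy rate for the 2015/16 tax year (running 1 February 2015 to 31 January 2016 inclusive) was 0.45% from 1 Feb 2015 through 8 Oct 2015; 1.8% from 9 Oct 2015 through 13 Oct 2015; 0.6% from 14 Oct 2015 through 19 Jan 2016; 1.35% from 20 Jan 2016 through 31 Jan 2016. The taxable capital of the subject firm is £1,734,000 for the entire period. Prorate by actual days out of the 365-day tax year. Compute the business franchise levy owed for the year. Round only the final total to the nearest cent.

1 Feb – 8 Oct 2015: 250 days at 0.45% → £1,734,000 × 0.45% × 250/365 = £5,344.5205
9 Oct – 13 Oct 2015: 5 days at 1.8% → £1,734,000 × 1.8% × 5/365 = £427.5616
14 Oct 2015 – 19 Jan 2016: 98 days at 0.6% → £1,734,000 × 0.6% × 98/365 = £2,793.4027
20 Jan – 31 Jan 2016: 12 days at 1.35% → £1,734,000 × 1.35% × 12/365 = £769.6110
Total = £9,335.0959

£9,335.10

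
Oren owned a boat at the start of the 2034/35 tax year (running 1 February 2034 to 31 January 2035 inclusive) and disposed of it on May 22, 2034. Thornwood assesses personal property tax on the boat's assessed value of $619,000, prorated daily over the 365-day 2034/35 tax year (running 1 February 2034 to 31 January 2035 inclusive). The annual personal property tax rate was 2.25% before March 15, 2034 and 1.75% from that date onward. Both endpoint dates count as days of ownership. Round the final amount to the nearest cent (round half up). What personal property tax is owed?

February 1 – March 14, 2034: 42 days at 2.25% → $619,000 × 2.25% × 42/365 = $1,602.6164
March 15 – May 22, 2034: 69 days at 1.75% → $619,000 × 1.75% × 69/365 = $2,047.7877
Total = $3,650.4041

$3,650.40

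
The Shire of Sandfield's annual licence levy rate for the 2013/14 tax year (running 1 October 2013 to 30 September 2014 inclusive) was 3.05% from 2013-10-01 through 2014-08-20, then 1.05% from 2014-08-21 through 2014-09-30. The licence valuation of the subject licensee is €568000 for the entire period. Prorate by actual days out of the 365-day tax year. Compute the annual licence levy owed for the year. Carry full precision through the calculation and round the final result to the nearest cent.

€16047.95

2013-10-01 to 2014-08-20: 324 days at 3.05% → €568000 × 3.05% × 324/365 = €15378.0164
2014-08-21 to 2014-09-30: 41 days at 1.05% → €568000 × 1.05% × 41/365 = €669.9288
Total = €16047.9452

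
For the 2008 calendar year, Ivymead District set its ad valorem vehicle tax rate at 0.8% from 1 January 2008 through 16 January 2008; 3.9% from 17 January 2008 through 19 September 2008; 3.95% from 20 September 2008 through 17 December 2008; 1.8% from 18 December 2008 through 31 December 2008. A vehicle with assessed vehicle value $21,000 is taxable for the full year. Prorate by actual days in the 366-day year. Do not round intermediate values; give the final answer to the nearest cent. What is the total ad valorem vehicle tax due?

$776.23

1 January – 16 January 2008: 16 days at 0.8% → $21,000 × 0.8% × 16/366 = $7.3443
17 January – 19 September 2008: 247 days at 3.9% → $21,000 × 3.9% × 247/366 = $552.7131
20 September – 17 December 2008: 89 days at 3.95% → $21,000 × 3.95% × 89/366 = $201.7090
18 December – 31 December 2008: 14 days at 1.8% → $21,000 × 1.8% × 14/366 = $14.4590
Total = $776.2254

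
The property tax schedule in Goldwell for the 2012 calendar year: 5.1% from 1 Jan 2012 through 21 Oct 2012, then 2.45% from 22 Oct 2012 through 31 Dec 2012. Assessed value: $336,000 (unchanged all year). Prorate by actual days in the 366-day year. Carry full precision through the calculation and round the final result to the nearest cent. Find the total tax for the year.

$15,408.72

1 Jan – 21 Oct 2012: 295 days at 5.1% → $336,000 × 5.1% × 295/366 = $13,811.8033
22 Oct – 31 Dec 2012: 71 days at 2.45% → $336,000 × 2.45% × 71/366 = $1,596.9180
Total = $15,408.7213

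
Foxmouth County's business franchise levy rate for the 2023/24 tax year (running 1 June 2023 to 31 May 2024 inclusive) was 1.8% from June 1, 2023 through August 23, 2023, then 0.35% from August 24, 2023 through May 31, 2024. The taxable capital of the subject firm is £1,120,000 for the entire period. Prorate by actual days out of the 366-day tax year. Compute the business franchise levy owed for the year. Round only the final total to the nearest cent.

June 1 – August 23, 2023: 84 days at 1.8% → £1,120,000 × 1.8% × 84/366 = £4,626.8852
August 24, 2023 – May 31, 2024: 282 days at 0.35% → £1,120,000 × 0.35% × 282/366 = £3,020.3279
Total = £7,647.2131

£7,647.21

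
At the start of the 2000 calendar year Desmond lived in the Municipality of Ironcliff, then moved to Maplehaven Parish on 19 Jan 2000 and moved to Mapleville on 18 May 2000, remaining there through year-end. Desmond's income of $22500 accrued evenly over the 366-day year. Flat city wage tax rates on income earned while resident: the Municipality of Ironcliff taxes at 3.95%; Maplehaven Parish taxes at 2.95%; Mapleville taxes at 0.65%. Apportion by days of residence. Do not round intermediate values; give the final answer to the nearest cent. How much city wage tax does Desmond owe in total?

$352.44

The Municipality of Ironcliff, 1 Jan – 18 Jan 2000: 18 days → $22500 × 3.95% × 18/366 = $43.7090
Maplehaven Parish, 19 Jan – 17 May 2000: 120 days → $22500 × 2.95% × 120/366 = $217.6230
Mapleville, 18 May – 31 Dec 2000: 228 days → $22500 × 0.65% × 228/366 = $91.1066
Total = $352.4385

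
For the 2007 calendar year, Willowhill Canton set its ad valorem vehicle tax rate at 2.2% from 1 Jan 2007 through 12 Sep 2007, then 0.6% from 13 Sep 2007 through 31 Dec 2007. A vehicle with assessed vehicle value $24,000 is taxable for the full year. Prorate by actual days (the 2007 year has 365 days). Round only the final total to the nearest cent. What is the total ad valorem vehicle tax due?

1 Jan – 12 Sep 2007: 255 days at 2.2% → $24,000 × 2.2% × 255/365 = $368.8767
13 Sep – 31 Dec 2007: 110 days at 0.6% → $24,000 × 0.6% × 110/365 = $43.3973
Total = $412.2740

$412.27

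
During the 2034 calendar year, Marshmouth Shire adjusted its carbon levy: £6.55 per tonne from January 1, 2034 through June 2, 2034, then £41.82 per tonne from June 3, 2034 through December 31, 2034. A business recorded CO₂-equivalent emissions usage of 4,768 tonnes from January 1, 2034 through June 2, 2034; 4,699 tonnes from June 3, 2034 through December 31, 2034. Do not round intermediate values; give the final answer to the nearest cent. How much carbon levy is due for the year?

January 1 – June 2, 2034: 4,768 tonnes at £6.55/tonne → £31,230.40
June 3 – December 31, 2034: 4,699 tonnes at £41.82/tonne → £196,512.18

£227,742.58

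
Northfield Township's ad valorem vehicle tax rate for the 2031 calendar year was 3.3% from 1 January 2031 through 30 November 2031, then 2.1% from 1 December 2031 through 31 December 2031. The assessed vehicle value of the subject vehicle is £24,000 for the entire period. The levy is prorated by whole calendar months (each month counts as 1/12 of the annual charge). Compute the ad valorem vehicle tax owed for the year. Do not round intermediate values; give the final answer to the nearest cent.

1 January – 30 November 2031: 11 months at 3.3% → £24,000 × 3.3% × 11/12 = £726.0000
1 December – 31 December 2031: 1 month at 2.1% → £24,000 × 2.1% × 1/12 = £42.0000
Total = £768.0000

£768.00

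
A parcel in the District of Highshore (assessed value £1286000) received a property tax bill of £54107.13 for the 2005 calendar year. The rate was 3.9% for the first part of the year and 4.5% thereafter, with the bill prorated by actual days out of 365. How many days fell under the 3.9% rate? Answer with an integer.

178 days

Let d = days at the first rate; then 365 − d days at the second rate.
£1286000 × [3.9%·d + 4.5%·(365−d)] / 365 = £54107.13
Solving gives d = 178, so the new rate took effect on 28 June 2005.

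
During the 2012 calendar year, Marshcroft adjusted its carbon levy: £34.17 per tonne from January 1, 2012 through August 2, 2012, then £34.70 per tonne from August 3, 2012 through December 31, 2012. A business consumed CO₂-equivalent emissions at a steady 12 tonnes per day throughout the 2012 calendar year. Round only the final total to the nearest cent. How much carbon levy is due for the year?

£151,035.00

January 1 – August 2, 2012: 215 days × 12 tonnes/day = 2,580 tonnes at £34.17/tonne → £88,158.60
August 3 – December 31, 2012: 151 days × 12 tonnes/day = 1,812 tonnes at £34.70/tonne → £62,876.40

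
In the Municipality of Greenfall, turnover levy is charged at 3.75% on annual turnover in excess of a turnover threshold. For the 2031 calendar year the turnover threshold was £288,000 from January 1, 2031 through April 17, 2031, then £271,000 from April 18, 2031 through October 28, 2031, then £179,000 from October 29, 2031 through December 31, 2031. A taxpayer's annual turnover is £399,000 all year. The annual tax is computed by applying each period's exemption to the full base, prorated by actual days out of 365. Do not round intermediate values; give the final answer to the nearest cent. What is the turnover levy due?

£5,218.05

January 1 – April 17, 2031: 107 days, exemption £288,000 → (£399,000 − £288,000) × 3.75% × 107/365 = £1,220.2397
April 18 – October 28, 2031: 194 days, exemption £271,000 → (£399,000 − £271,000) × 3.75% × 194/365 = £2,551.2329
October 29 – December 31, 2031: 64 days, exemption £179,000 → (£399,000 − £179,000) × 3.75% × 64/365 = £1,446.5753
Total = £5,218.0479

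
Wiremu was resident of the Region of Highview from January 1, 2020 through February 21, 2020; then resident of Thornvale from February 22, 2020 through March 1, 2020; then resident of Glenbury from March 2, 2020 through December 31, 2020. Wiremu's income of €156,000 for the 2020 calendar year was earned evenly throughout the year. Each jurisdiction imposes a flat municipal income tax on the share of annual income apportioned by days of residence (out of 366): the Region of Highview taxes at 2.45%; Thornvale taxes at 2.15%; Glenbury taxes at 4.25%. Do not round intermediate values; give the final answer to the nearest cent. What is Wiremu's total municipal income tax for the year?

The Region of Highview, January 1 – February 21, 2020: 52 days → €156,000 × 2.45% × 52/366 = €543.0164
Thornvale, February 22 – March 1, 2020: 9 days → €156,000 × 2.15% × 9/366 = €82.4754
Glenbury, March 2 – December 31, 2020: 305 days → €156,000 × 4.25% × 305/366 = €5,525.0000
Total = €6,150.4918

€6,150.49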